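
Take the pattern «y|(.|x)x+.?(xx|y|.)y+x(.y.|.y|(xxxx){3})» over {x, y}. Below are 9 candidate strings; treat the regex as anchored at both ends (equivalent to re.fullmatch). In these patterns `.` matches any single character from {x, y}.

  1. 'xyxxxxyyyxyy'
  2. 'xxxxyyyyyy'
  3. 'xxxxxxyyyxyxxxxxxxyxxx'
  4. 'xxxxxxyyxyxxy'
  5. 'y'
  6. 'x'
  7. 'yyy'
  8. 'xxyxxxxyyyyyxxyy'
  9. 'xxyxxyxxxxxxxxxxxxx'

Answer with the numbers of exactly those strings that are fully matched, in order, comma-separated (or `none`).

1 → no match
2 → no match
3 → no match
4 → no match
5 → match
6 → no match
7 → no match
8 → no match
9 → match

5, 9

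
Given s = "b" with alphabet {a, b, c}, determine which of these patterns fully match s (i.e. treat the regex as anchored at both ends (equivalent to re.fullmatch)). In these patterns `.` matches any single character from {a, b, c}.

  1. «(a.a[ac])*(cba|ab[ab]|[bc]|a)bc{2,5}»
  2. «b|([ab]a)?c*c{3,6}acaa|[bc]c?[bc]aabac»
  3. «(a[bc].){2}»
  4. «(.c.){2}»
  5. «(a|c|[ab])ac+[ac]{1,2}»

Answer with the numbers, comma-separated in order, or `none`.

1 → no match — must end with "c"
2 → match
3 → no match — must start with "a"
4 → no match
5 → no match

2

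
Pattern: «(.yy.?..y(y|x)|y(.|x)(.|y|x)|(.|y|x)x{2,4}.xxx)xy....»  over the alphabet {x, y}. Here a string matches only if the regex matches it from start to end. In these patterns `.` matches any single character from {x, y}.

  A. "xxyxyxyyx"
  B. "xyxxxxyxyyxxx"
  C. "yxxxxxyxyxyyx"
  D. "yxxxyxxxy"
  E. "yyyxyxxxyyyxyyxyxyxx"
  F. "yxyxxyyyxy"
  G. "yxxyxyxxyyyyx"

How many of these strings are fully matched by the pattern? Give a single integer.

A → no match
B → no match
C → no match
D → match
E → no match
F → no match
G → no match
Total matched: 1

1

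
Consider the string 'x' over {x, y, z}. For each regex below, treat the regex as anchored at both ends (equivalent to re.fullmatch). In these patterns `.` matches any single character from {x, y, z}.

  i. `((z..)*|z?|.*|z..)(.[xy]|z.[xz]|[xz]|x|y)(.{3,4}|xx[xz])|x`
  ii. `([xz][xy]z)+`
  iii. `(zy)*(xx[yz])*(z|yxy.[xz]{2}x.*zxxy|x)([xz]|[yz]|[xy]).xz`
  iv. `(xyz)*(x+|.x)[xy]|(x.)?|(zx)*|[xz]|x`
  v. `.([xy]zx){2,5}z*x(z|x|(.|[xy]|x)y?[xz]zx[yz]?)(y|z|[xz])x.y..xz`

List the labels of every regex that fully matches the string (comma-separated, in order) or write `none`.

i → match
ii → no match — must end with 'z'
iii → no match — must end with 'xz'
iv → match
v → no match — must end with 'xz'

i, iv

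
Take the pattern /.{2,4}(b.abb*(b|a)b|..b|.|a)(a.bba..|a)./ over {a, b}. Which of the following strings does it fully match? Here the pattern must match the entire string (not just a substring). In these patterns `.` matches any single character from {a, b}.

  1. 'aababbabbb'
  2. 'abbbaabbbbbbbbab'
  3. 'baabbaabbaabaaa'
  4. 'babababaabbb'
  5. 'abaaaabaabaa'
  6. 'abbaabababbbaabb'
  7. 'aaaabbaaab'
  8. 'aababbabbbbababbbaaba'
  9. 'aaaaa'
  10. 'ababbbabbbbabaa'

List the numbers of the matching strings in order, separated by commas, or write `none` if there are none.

1 → no match
2 → match
3 → no match
4 → no match
5 → no match
6 → match
7 → no match
8 → match
9 → match
10 → match

2, 6, 8, 9, 10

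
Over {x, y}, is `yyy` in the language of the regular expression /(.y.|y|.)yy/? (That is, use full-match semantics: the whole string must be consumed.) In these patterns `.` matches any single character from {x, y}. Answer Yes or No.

Yes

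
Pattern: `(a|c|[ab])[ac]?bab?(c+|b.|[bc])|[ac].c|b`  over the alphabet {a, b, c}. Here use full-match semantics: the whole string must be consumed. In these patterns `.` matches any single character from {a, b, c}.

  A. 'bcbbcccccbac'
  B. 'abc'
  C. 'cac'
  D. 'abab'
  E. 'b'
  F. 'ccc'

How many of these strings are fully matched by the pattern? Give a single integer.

A → no match
B → match
C → match
D → match
E → match
F → match
Total matched: 5

5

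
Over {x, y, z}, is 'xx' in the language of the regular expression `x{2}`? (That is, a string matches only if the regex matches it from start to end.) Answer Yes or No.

Yes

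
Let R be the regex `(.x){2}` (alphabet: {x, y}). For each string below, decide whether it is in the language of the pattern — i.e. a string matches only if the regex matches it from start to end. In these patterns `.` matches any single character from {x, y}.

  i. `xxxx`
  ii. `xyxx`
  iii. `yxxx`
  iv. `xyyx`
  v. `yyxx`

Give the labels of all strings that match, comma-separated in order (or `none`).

i, iii

i. `xxxx` → match
ii. `xyxx` → no match
iii. `yxxx` → match
iv. `xyyx` → no match
v. `yyxx` → no match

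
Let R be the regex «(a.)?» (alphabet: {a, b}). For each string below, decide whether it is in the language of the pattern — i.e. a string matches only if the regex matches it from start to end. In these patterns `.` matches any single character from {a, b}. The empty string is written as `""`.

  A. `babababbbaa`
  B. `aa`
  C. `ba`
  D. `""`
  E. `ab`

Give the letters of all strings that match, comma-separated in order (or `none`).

B, D, E

A → no match
B → match
C → no match
D → match
E → match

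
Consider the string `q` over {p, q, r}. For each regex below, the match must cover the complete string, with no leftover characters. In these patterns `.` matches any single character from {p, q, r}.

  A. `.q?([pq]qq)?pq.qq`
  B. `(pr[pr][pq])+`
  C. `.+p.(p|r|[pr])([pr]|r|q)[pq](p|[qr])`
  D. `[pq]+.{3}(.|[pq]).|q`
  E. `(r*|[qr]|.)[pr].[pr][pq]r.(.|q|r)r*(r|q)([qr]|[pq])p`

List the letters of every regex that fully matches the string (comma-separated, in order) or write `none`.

A → no match — must end with `qq`
B → no match — must start with `pr`
C → no match
D → match
E → no match — must end with `p`

D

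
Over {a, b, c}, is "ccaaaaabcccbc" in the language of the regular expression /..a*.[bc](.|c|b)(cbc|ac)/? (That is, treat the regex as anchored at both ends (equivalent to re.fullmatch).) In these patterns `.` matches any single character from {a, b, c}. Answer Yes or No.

Yes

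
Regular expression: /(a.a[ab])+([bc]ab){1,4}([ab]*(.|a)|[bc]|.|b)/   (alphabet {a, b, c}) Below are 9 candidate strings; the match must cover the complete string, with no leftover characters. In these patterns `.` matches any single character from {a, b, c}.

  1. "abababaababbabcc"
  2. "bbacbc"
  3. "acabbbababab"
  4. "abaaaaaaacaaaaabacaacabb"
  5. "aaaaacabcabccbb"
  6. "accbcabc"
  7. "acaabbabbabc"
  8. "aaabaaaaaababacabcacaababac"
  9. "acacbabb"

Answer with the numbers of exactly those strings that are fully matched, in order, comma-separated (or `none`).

1 → no match
2. "bbacbc" → no match — must start with "a"
3. "acabbbababab" → no match
4 → match
5 → no match
6. "accbcabc" → no match
7. "acaabbabbabc" → no match
8 → no match
9. "acacbabb" → no match

4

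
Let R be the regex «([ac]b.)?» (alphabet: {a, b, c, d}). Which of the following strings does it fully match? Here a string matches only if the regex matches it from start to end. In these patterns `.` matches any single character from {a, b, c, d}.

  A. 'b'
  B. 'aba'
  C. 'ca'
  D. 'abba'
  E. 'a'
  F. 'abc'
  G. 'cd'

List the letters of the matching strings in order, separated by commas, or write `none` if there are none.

A → no match
B → match
C → no match
D → no match
E → no match
F → match
G → no match

B, F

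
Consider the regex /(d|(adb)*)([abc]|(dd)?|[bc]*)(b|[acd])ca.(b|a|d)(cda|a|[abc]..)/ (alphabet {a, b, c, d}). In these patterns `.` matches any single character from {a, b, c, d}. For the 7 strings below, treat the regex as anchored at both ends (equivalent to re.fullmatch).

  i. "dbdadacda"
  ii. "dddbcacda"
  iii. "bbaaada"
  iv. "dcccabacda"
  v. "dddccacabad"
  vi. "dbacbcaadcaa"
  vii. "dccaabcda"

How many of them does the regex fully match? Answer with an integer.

i → no match
ii → match
iii → no match
iv → match
v → match
vi → no match
vii → match
Total matched: 4

4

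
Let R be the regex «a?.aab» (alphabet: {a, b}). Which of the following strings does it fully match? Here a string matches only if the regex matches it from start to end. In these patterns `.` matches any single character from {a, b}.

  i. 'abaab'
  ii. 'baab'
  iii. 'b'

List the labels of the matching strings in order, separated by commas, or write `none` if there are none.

i, ii

i → match
ii → match
iii → no match — must end with 'aab'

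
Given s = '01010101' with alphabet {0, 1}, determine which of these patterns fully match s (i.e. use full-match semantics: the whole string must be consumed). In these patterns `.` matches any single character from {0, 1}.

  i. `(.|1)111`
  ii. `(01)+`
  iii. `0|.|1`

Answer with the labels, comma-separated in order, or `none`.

ii

i → no match — must end with '111'
ii → match
iii → no match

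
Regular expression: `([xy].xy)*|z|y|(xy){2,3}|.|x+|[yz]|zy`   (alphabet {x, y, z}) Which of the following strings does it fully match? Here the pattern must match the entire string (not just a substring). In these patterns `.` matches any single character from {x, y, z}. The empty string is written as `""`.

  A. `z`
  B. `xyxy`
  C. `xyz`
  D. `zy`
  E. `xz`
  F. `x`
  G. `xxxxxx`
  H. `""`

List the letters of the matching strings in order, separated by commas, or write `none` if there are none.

A → match
B → match
C → no match
D → match
E → no match
F → match
G → match
H → match

A, B, D, F, G, H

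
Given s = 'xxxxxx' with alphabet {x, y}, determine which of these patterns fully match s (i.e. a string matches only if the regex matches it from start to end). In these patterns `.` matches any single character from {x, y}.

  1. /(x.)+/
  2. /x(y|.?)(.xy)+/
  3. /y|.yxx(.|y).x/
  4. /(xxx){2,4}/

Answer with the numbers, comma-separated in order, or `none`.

1, 4

1 → match
2 → no match — must end with 'xy'
3 → no match
4 → match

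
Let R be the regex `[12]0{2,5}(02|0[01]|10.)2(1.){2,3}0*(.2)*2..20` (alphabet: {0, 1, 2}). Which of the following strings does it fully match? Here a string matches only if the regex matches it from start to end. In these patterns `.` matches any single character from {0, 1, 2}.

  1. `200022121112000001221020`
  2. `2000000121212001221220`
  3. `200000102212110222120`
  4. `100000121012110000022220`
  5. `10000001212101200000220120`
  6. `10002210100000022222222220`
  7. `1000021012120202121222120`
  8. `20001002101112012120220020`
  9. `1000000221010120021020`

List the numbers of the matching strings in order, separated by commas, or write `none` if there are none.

1 → match
2 → match
3 → match
4 → match
5 → match
6 → match
7 → match
8 → match
9 → match

1, 2, 3, 4, 5, 6, 7, 8, 9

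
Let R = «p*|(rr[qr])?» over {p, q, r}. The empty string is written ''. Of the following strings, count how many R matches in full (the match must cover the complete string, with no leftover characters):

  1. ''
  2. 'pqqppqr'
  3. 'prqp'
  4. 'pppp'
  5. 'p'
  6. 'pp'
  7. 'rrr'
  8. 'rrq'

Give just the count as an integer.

1. '' → match
2. 'pqqppqr' → no match
3. 'prqp' → no match
4. 'pppp' → match
5. 'p' → match
6. 'pp' → match
7. 'rrr' → match
8. 'rrq' → match
Total matched: 6

6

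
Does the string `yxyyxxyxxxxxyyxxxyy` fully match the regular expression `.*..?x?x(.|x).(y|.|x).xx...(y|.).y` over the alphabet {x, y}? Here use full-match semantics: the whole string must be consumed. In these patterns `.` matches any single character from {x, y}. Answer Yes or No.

No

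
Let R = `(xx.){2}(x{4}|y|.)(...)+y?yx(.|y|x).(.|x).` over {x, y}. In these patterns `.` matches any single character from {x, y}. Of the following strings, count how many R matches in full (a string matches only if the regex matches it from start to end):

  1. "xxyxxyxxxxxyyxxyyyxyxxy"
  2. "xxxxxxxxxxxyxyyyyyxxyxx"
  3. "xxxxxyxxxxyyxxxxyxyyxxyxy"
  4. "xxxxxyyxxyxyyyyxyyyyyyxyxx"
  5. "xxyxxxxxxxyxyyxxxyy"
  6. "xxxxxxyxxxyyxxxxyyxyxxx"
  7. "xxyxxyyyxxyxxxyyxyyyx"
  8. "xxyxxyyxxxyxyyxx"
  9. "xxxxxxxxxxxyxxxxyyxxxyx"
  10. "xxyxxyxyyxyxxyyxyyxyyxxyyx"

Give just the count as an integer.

1 → match
2 → match
3 → match
4 → no match
5 → match
6 → match
7 → no match
8 → match
9 → match
10 → match
Total matched: 8

8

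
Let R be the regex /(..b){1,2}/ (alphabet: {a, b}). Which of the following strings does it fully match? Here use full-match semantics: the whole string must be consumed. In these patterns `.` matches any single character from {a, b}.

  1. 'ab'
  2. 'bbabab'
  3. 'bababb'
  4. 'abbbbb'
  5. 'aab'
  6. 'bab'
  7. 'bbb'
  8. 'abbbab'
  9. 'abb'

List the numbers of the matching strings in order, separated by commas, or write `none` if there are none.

1. 'ab' → no match
2. 'bbabab' → no match
3. 'bababb' → match
4. 'abbbbb' → match
5. 'aab' → match
6. 'bab' → match
7. 'bbb' → match
8. 'abbbab' → match
9. 'abb' → match

3, 4, 5, 6, 7, 8, 9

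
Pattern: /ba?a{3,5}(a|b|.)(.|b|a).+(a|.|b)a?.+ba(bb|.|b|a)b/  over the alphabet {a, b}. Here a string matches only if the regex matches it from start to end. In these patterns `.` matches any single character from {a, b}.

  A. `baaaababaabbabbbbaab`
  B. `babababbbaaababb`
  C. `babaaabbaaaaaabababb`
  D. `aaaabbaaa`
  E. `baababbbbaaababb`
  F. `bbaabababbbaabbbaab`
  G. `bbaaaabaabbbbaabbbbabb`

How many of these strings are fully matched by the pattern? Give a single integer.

1

A → match
B → no match
C → no match
D → no match — must start with `b`
E → no match
F → no match
G → no match
Total matched: 1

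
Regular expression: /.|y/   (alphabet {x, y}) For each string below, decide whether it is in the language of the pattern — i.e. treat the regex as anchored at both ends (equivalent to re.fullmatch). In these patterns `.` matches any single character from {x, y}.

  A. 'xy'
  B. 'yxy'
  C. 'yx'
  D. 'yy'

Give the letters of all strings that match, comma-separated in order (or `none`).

none

A → no match
B → no match
C → no match
D → no match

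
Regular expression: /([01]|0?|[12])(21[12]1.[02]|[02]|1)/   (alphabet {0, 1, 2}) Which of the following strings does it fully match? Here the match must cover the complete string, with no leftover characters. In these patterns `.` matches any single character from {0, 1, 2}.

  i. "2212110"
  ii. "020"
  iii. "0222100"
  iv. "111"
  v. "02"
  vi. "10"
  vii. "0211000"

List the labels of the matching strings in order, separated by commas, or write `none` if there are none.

i, v, vi

i. "2212110" → match
ii. "020" → no match
iii. "0222100" → no match
iv. "111" → no match
v. "02" → match
vi. "10" → match
vii. "0211000" → no match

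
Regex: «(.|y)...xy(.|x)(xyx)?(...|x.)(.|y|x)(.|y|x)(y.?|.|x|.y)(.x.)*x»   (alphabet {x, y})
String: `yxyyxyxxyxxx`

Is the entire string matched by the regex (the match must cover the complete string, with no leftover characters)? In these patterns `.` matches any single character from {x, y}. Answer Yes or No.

No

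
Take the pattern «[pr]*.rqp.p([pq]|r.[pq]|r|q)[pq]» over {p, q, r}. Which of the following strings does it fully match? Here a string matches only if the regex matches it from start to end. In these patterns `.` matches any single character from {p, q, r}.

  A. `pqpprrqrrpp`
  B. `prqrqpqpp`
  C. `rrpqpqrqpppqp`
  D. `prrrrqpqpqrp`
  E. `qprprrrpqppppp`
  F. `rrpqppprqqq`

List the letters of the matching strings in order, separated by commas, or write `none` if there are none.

none

A → no match
B → no match
C → no match
D → no match
E → no match
F → no match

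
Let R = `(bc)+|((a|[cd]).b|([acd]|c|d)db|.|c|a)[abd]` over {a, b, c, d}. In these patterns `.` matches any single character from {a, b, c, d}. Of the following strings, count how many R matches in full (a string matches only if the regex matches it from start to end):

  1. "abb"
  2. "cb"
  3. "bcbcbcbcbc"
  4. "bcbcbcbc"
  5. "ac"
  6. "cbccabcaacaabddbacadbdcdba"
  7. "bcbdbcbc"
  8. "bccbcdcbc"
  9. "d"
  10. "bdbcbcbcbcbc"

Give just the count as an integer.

1. "abb" → no match
2. "cb" → match
3. "bcbcbcbcbc" → match
4. "bcbcbcbc" → match
5. "ac" → no match
6 → no match
7. "bcbdbcbc" → no match
8. "bccbcdcbc" → no match
9. "d" → no match
10. "bdbcbcbcbcbc" → no match
Total matched: 3

3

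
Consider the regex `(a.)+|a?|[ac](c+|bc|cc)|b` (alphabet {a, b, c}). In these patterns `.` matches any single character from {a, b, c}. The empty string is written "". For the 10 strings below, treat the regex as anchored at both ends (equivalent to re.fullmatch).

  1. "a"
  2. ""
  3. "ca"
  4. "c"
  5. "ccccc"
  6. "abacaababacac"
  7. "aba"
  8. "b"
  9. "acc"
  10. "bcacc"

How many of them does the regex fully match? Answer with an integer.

5

1. "a" → match
2. "" → match
3. "ca" → no match
4. "c" → no match
5. "ccccc" → match
6 → no match
7. "aba" → no match
8. "b" → match
9. "acc" → match
10. "bcacc" → no match
Total matched: 5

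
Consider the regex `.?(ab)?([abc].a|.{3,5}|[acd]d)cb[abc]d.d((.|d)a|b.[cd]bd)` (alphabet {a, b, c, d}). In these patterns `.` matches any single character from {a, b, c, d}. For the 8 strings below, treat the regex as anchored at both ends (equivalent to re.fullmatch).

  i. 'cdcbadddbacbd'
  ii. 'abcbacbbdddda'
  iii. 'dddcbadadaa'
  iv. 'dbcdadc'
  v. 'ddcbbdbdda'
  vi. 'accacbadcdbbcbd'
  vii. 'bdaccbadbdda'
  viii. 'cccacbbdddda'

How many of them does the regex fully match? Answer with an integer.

7

i → match
ii → match
iii → match
iv → no match
v → match
vi → match
vii → match
viii → match
Total matched: 7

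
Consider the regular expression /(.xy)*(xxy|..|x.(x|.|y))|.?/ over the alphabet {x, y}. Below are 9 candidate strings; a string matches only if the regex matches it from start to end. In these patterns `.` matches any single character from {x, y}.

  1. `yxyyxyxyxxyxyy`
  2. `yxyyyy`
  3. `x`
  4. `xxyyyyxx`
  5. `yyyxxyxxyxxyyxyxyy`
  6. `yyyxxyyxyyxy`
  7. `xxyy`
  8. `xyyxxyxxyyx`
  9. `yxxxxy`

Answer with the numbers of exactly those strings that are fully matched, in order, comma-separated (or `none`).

1 → no match
2 → no match
3 → match
4 → no match
5 → no match
6 → no match
7 → no match
8 → no match
9 → no match

3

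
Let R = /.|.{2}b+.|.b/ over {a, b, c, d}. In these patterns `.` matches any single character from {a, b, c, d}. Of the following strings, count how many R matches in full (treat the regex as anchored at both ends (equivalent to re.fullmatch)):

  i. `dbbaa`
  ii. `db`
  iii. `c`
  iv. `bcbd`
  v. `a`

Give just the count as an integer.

4

i → no match
ii → match
iii → match
iv → match
v → match
Total matched: 4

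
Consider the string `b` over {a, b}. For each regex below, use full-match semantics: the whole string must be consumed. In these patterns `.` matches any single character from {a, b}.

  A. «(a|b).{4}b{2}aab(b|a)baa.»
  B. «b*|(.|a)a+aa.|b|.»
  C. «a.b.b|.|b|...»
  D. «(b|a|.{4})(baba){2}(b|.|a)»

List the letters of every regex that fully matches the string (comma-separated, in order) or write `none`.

B, C

A → no match
B → match
C → match
D → no match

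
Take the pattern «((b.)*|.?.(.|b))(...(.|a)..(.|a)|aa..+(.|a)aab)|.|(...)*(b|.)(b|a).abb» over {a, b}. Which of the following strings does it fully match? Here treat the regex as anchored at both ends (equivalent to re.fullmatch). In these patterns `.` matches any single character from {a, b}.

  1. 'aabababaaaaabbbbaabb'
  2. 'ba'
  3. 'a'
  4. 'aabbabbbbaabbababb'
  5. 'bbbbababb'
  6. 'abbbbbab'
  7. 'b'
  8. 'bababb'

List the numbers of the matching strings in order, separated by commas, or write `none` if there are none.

1 → no match
2 → no match
3 → match
4 → match
5 → match
6 → no match
7 → match
8 → match

3, 4, 5, 7, 8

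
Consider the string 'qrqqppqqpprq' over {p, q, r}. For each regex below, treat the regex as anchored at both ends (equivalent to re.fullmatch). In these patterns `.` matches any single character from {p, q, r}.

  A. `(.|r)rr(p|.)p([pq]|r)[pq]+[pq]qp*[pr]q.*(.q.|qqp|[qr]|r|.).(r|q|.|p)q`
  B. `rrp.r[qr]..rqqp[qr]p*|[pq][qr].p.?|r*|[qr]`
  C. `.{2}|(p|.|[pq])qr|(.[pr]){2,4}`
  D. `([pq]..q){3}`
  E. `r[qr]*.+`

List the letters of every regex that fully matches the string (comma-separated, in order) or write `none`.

D

A → no match
B → no match
C → no match
D → match
E → no match — must start with 'r'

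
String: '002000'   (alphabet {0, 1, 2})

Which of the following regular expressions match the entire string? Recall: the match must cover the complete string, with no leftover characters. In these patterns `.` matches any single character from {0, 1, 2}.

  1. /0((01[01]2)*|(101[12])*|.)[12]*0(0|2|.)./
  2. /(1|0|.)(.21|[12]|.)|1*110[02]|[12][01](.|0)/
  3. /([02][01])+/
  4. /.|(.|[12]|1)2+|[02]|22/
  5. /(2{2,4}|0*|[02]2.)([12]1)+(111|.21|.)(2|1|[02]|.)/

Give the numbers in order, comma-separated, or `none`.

1 → match
2 → no match
3 → match
4 → no match
5 → no match

1, 3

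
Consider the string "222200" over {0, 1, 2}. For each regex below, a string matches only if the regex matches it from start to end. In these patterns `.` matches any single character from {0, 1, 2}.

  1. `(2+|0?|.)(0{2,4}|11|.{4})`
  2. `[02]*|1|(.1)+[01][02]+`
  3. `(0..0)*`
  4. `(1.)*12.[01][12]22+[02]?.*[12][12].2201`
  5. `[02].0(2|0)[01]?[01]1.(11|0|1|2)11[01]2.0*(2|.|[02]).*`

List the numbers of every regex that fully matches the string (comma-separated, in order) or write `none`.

1 → match
2 → match
3 → no match
4 → no match — must end with "2201"
5 → no match

1, 2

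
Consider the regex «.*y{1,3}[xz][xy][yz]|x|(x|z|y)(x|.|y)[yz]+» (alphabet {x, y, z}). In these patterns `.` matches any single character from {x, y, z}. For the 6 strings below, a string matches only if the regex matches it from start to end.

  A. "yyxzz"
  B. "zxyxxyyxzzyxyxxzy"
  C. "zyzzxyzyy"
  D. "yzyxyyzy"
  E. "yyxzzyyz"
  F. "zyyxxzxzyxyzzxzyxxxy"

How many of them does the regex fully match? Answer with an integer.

A → no match
B → no match
C → match
D → no match
E → no match
F → no match
Total matched: 1

1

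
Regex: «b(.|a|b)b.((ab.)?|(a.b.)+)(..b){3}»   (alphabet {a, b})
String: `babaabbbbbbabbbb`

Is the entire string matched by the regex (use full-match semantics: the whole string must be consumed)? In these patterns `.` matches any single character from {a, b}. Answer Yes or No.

Yes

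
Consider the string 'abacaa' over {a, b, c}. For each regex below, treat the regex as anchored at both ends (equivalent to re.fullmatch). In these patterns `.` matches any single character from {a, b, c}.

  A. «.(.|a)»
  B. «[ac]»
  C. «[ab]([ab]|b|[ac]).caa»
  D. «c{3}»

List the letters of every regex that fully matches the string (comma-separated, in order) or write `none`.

A → no match
B → no match
C → match
D → no match — must start with 'c'

C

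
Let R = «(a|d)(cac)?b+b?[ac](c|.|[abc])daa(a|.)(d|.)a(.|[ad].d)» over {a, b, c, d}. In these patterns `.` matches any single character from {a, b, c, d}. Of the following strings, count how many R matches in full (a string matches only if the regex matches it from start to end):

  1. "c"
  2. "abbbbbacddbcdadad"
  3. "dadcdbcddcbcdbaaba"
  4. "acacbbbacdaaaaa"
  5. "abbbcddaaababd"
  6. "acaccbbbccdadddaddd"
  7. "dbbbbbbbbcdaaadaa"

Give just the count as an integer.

1. "c" → no match
2 → no match
3 → no match
4 → no match
5 → no match
6 → no match
7 → no match
Total matched: 0

0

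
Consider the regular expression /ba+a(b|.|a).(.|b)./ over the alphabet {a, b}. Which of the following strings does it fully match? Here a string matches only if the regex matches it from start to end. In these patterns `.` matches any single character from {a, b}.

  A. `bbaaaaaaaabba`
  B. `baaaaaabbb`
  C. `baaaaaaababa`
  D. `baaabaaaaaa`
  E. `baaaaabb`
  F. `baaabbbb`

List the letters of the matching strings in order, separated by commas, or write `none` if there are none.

A → no match — must start with `ba`
B → match
C → match
D → no match
E → match
F → match

B, C, E, F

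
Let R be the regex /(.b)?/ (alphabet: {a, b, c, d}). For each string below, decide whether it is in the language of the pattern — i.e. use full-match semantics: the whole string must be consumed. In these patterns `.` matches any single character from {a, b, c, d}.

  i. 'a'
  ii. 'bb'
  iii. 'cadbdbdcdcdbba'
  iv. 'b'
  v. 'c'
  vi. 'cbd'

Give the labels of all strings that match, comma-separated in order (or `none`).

ii

i → no match
ii → match
iii → no match
iv → no match
v → no match
vi → no match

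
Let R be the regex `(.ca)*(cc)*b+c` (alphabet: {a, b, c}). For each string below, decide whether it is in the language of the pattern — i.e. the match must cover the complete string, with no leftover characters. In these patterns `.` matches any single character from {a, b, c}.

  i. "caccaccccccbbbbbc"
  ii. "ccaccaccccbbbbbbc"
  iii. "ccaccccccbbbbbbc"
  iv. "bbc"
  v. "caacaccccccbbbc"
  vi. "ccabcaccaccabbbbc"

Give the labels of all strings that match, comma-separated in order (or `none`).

i → no match
ii → match
iii → match
iv. "bbc" → match
v → no match
vi → match

ii, iii, iv, vi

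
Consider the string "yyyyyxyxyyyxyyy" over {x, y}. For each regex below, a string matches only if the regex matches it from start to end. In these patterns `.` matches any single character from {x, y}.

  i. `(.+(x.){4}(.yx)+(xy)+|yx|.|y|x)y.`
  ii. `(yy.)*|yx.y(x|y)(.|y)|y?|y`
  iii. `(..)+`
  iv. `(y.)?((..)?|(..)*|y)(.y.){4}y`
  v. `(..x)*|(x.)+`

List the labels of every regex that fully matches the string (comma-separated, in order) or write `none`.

i → no match
ii → no match
iii → no match
iv → match
v → no match

iv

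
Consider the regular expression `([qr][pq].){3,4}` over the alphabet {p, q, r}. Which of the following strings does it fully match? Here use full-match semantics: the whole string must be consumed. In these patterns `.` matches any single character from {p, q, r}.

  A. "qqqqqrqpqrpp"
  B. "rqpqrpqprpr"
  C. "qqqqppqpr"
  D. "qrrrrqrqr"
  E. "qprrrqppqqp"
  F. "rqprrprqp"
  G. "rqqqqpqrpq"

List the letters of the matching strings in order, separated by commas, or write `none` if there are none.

A, C

A → match
B → no match
C → match
D → no match
E → no match
F → no match
G → no match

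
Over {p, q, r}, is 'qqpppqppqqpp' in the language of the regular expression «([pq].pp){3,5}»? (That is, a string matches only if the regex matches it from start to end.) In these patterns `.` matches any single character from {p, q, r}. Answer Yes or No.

Yes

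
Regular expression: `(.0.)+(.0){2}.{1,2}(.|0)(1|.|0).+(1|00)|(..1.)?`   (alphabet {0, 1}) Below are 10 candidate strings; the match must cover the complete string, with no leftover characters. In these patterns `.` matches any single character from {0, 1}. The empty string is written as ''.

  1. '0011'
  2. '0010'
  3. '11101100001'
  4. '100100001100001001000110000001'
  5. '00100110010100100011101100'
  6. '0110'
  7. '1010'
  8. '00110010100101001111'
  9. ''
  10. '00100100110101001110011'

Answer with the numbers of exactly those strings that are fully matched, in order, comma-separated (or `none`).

1. '0011' → match
2. '0010' → match
3. '11101100001' → no match
4 → match
5 → match
6. '0110' → match
7. '1010' → match
8 → match
9. '' → match
10 → match

1, 2, 4, 5, 6, 7, 8, 9, 10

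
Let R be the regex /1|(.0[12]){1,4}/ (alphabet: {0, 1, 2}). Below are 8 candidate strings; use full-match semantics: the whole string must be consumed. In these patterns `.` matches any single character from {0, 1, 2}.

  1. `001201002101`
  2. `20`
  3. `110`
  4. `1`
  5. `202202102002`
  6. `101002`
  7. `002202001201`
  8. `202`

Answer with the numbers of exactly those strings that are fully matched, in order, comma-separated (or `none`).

1 → match
2 → no match
3 → no match
4 → match
5 → match
6 → match
7 → match
8 → match

1, 4, 5, 6, 7, 8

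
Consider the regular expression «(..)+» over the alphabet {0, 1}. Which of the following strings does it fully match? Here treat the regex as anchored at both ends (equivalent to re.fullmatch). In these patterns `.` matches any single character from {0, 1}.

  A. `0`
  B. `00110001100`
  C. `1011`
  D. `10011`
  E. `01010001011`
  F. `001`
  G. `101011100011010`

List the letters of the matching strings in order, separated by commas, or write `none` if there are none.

A → no match
B → no match
C → match
D → no match
E → no match
F → no match
G → no match

C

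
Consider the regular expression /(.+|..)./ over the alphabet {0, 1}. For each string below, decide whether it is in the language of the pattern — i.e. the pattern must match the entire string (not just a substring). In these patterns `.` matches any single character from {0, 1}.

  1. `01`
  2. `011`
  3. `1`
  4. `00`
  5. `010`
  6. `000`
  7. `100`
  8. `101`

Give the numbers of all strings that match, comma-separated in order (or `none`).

1 → match
2 → match
3 → no match
4 → match
5 → match
6 → match
7 → match
8 → match

1, 2, 4, 5, 6, 7, 8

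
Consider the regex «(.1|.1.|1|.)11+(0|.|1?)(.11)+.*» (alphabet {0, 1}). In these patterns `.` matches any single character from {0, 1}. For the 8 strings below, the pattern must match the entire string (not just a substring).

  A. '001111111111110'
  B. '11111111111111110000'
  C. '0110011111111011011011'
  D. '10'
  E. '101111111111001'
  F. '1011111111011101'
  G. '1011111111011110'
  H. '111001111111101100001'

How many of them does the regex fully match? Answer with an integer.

A → no match
B → match
C → match
D → no match
E → no match
F → no match
G → no match
H → match
Total matched: 3

3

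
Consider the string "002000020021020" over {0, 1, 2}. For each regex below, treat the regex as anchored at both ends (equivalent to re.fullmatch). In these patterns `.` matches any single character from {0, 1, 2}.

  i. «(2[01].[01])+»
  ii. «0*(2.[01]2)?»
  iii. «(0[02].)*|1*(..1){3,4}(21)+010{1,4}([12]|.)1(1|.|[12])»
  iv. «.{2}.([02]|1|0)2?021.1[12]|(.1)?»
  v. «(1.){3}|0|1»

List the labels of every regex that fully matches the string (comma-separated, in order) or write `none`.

iii

i → no match — must start with "2"
ii → no match
iii → match
iv → no match
v → no match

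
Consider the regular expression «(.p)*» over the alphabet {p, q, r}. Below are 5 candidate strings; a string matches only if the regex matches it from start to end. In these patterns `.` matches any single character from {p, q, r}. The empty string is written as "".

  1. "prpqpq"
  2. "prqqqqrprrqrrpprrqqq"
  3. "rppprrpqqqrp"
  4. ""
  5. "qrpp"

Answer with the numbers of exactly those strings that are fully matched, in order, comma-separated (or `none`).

4

1 → no match
2 → no match
3 → no match
4 → match
5 → no match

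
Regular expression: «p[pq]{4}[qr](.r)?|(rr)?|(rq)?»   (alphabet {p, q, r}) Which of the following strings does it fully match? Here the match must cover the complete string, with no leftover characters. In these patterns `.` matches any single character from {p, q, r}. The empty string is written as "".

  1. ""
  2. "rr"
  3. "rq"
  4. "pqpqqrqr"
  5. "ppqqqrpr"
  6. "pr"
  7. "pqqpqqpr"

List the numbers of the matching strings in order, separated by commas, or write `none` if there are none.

1, 2, 3, 4, 5, 7

1 → match
2 → match
3 → match
4 → match
5 → match
6 → no match
7 → match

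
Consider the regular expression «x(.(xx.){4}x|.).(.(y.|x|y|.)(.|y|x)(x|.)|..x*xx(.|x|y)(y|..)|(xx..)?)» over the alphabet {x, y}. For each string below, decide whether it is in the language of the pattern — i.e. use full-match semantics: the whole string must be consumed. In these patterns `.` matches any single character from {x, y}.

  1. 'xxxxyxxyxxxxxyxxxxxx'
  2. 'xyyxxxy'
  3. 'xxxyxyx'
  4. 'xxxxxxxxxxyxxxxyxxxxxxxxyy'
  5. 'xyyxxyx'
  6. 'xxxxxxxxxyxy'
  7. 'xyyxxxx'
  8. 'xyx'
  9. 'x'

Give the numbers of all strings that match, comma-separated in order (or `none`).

1, 2, 3, 4, 5, 6, 7, 8

1 → match
2. 'xyyxxxy' → match
3. 'xxxyxyx' → match
4 → match
5. 'xyyxxyx' → match
6. 'xxxxxxxxxyxy' → match
7. 'xyyxxxx' → match
8. 'xyx' → match
9. 'x' → no match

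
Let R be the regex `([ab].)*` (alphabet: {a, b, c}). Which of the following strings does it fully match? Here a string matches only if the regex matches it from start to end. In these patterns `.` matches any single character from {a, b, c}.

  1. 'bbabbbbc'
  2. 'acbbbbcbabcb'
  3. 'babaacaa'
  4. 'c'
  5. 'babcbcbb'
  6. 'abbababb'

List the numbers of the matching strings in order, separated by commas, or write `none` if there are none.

1, 3, 5, 6

1. 'bbabbbbc' → match
2. 'acbbbbcbabcb' → no match
3. 'babaacaa' → match
4. 'c' → no match
5. 'babcbcbb' → match
6. 'abbababb' → match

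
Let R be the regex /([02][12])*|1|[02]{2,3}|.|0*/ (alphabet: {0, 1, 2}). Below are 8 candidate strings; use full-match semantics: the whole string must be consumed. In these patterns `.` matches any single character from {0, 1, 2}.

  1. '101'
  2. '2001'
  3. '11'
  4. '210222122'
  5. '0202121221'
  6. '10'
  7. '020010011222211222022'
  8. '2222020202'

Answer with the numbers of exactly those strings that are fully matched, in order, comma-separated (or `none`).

1 → no match
2 → no match
3 → no match
4 → no match
5 → no match
6 → no match
7 → no match
8 → match

8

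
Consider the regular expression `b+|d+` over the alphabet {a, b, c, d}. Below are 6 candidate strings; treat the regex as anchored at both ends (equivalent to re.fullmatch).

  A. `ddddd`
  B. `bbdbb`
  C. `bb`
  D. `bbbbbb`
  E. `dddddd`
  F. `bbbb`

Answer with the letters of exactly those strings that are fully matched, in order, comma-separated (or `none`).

A, C, D, E, F

A → match
B → no match
C → match
D → match
E → match
F → match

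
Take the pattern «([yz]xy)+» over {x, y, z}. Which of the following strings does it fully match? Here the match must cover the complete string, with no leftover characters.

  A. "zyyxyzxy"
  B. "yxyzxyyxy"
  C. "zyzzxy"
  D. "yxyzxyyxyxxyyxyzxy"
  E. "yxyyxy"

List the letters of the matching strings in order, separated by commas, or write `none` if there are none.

A → no match
B → match
C → no match
D → no match
E → match

B, E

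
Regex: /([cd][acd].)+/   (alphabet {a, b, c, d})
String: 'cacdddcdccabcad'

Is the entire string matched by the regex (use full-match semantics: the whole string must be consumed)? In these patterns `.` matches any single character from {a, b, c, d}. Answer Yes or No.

Yes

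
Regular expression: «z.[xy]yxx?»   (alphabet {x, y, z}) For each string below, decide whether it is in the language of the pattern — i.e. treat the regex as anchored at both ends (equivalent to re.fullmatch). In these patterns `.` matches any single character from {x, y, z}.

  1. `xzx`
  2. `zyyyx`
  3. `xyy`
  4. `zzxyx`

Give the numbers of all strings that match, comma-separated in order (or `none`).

2, 4

1 → no match — must start with `z`
2 → match
3 → no match — must start with `z`
4 → match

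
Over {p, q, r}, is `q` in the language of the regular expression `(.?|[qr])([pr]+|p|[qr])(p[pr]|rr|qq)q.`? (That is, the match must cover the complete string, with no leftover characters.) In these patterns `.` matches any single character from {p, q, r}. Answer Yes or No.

No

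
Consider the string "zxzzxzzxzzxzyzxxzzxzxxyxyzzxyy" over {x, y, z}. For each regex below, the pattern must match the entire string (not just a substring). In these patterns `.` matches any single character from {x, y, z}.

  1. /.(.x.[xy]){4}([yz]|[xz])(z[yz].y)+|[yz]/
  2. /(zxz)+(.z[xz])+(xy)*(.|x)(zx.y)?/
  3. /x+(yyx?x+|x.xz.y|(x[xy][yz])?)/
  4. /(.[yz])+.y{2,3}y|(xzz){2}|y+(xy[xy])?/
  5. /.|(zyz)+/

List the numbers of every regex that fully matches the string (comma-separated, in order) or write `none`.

1 → no match
2 → match
3 → no match — must start with "x"
4 → no match
5 → no match

2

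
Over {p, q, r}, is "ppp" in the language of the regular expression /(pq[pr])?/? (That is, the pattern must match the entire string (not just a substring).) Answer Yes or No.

No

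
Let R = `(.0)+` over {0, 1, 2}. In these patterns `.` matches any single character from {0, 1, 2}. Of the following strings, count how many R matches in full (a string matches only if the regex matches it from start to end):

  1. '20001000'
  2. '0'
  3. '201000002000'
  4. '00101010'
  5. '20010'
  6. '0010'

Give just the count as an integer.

4

1. '20001000' → match
2. '0' → no match
3. '201000002000' → match
4. '00101010' → match
5. '20010' → no match
6. '0010' → match
Total matched: 4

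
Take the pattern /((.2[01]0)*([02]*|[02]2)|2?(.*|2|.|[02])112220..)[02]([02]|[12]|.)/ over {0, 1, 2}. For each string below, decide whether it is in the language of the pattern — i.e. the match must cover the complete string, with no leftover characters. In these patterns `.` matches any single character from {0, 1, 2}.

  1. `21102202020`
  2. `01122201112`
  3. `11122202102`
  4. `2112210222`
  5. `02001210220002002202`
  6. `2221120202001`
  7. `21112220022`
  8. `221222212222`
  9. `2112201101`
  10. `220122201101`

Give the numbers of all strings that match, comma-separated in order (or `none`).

1 → no match
2 → no match
3 → match
4 → no match
5 → match
6 → no match
7 → no match
8 → no match
9 → no match
10 → no match

3, 5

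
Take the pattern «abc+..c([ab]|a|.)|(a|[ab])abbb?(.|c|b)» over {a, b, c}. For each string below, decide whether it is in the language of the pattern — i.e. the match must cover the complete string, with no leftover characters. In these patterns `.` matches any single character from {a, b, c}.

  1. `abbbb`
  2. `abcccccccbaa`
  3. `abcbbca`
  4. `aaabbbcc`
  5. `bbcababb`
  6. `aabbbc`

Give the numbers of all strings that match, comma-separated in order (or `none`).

3, 6

1 → no match
2 → no match
3 → match
4 → no match
5 → no match
6 → match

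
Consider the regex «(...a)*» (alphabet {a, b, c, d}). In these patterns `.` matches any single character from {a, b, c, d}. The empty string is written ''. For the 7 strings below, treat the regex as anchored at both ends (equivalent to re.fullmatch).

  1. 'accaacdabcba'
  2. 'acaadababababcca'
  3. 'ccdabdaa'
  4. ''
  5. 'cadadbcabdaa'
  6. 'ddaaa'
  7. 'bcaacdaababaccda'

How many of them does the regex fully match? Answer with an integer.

1 → match
2 → match
3 → match
4 → match
5 → match
6 → no match
7 → match
Total matched: 6

6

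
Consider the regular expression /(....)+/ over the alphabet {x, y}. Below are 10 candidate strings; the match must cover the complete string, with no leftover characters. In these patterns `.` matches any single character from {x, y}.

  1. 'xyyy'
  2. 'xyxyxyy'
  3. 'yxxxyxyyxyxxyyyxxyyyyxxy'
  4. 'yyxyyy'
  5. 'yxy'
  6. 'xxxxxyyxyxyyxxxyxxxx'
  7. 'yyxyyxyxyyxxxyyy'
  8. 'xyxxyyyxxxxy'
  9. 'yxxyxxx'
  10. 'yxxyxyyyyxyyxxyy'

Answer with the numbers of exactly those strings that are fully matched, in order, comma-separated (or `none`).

1 → match
2 → no match
3 → match
4 → no match
5 → no match
6 → match
7 → match
8 → match
9 → no match
10 → match

1, 3, 6, 7, 8, 10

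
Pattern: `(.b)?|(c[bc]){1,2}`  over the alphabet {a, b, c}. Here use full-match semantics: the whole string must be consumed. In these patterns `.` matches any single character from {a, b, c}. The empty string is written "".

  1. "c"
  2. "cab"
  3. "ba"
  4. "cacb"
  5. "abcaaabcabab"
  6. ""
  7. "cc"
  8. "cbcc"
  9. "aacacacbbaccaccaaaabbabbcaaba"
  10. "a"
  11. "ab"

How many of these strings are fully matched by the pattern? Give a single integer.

4

1 → no match
2 → no match
3 → no match
4 → no match
5 → no match
6 → match
7 → match
8 → match
9 → no match
10 → no match
11 → match
Total matched: 4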